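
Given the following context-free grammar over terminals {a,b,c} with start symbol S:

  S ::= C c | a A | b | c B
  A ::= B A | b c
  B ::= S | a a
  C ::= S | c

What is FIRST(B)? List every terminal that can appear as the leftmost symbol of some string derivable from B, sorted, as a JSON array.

Compute FIRST by fixpoint:
pass 1:
  A via A→b c: +{b}
  B via B→a a: +{a}
  C via C→c: +{c}
  S via S→C c: +{c}
  S via S→a A: +{a}
  S via S→b: +{b}
  S: {a,b,c}  A: {b}  B: {a}  C: {c}
pass 2:
  A via A→B A: +{a}
  B via B→S: +{b,c}
  C via C→S: +{a,b}
  S: {a,b,c}  A: {a,b}  B: {a,b,c}  C: {a,b,c}
pass 3:
  A via A→B A: +{c}
  S: {a,b,c}  A: {a,b,c}  B: {a,b,c}  C: {a,b,c}
pass 4: (stable)
  S: {a,b,c}  A: {a,b,c}  B: {a,b,c}  C: {a,b,c}

FIRST(B) = ["a", "b", "c"]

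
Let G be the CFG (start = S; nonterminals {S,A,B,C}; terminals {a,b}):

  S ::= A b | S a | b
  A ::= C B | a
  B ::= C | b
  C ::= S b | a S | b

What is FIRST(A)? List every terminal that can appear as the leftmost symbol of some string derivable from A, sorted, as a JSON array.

FIRST iteration:
[1]
  A via A→a: +{a}
  B via B→b: +{b}
  C via C→a S: +{a}
  C via C→b: +{b}
  S via S→A b: +{a}
  S via S→b: +{b}
  FIRST(S)={a,b}  FIRST(A)={a}  FIRST(B)={b}  FIRST(C)={a,b}
[2]
  A via A→C B: +{b}
  B via B→C: +{a}
  FIRST(S)={a,b}  FIRST(A)={a,b}  FIRST(B)={a,b}  FIRST(C)={a,b}
[3] done
  FIRST(S)={a,b}  FIRST(A)={a,b}  FIRST(B)={a,b}  FIRST(C)={a,b}

FIRST(A) = ["a", "b"]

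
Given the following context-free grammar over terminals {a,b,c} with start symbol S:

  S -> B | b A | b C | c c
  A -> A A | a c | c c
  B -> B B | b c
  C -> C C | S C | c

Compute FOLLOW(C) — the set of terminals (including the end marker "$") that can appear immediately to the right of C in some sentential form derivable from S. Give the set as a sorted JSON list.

FIRST iteration:
round 1:
  A via A→a c: +{a}
  A via A→c c: +{c}
  B via B→b c: +{b}
  C via C→c: +{c}
  S via S→B: +{b}
  S via S→c c: +{c}
  FIRST[S]={b,c}  FIRST[A]={a,c}  FIRST[B]={b}  FIRST[C]={c}
round 2:
  C via C→S C: +{b}
  FIRST[S]={b,c}  FIRST[A]={a,c}  FIRST[B]={b}  FIRST[C]={b,c}
round 3: — fixpoint
  FIRST[S]={b,c}  FIRST[A]={a,c}  FIRST[B]={b}  FIRST[C]={b,c}

Compute FOLLOW by fixpoint:
FOLLOW(S) := {$}
[1]
  A→A A: FOLLOW(A) ⊇ FIRST(A) = {a,c}; new: +{a,c}
  B→B B: FOLLOW(B) ⊇ FIRST(B) = {b}; new: +{b}
  C→C C: FOLLOW(C) ⊇ FIRST(C) = {b,c}; new: +{b,c}
  C→S C: FOLLOW(S) ⊇ FIRST(C) = {b,c}; new: +{b,c}
  S→B: FOLLOW(B) ⊇ FOLLOW(S) ⊇ {$,b,c}; new: +{$,c}
  S→b A: FOLLOW(A) ⊇ FOLLOW(S) ⊇ {$,b,c}; new: +{$,b}
  S→b C: FOLLOW(C) ⊇ FOLLOW(S) ⊇ {$,b,c}; new: +{$}
  S: {$,b,c}  A: {$,a,b,c}  B: {$,b,c}  C: {$,b,c}
[2] (no change)
  S: {$,b,c}  A: {$,a,b,c}  B: {$,b,c}  C: {$,b,c}

FOLLOW(C) = ["$", "b", "c"]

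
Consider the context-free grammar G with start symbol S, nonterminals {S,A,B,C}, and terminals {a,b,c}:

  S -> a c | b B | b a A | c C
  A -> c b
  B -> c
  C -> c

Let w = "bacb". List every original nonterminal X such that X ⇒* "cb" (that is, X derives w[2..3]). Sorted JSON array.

Convert to CNF:
  S -> T0 C | T1 B | T1 X3 | T2 T0
  A -> T0 T1
  B -> c
  C -> c
  T0 -> c
  T1 -> b
  T2 -> a
  X3 -> T2 A

Fill CYK table bottom-up — only the sub-triangle for w[2..3]:
  T[2,2] 'c' = {B,C,T0}  orig:{B,C}
  T[3,3] 'b' = {T1}  orig:{}
  T[2,3] 'cb' = {A}

Original NTs in T[2,3] deriving "cb": ["A"]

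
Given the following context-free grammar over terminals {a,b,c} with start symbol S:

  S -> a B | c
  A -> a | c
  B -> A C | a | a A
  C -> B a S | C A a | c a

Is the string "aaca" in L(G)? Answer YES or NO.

CNF form of G:
  S -> T0 B | c
  A -> a | c
  B -> A C | T0 A | a
  C -> B X2 | C X3 | T1 T0
  T0 -> a
  T1 -> c
  X2 -> T0 S
  X3 -> A T0

Fill CYK table bottom-up:
  [0..0]={A,B,T0}  "a"  orig:{A,B}
  [1..1]={A,B,T0}  "a"  orig:{A,B}
  [2..2]={A,S,T1}  "c"  orig:{A,S}
  [3..3]={A,B,T0}  "a"  orig:{A,B}
  [0..1]={B,S,X3}  "aa"  orig:{B,S}
  [1..2]={B,X2}  "ac"  orig:{B}
  [2..3]={C,X3}  "ca"  orig:{C}
  [0..2]={C,S}  "aac"
  [1..3]={B}  "aca"
  [0..3]={S}  "aaca"

S ∈ T[0,3] ⇒ YES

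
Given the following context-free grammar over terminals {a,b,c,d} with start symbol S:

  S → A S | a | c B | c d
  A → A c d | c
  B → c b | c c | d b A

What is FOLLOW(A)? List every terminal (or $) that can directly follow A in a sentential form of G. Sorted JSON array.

FIRST sets, iterate to fixpoint:
pass 1:
  A via A→c: +{c}
  B via B→c b: +{c}
  B via B→d b A: +{d}
  S via S→A S: +{c}
  S via S→a: +{a}
  S: {a,c}  A: {c}  B: {c,d}
pass 2: — fixpoint
  S: {a,c}  A: {c}  B: {c,d}

FOLLOW sets:
seed FOLLOW(S) with $
pass 1:
  A→A c d: FOLLOW(A) ⊇ FIRST(c) = {c}; new: +{c}
  S→A S: FOLLOW(A) ⊇ FIRST(S) = {a,c}; new: +{a}
  S→c B: FOLLOW(B) ⊇ FOLLOW(S) ⊇ {$}; new: +{$}
  FOLLOW[S]={$}  FOLLOW[A]={a,c}  FOLLOW[B]={$}
pass 2:
  B→d b A: FOLLOW(A) ⊇ FOLLOW(B) ⊇ {$}; new: +{$}
  FOLLOW[S]={$}  FOLLOW[A]={$,a,c}  FOLLOW[B]={$}
pass 3: (stable)
  FOLLOW[S]={$}  FOLLOW[A]={$,a,c}  FOLLOW[B]={$}

FOLLOW(A) = ["$", "a", "c"]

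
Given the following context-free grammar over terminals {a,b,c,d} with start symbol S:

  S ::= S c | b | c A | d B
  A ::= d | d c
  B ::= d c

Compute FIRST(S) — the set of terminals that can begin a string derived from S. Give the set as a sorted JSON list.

FIRST iteration:
iter 1:
  A via A→d: +{d}
  B via B→d c: +{d}
  S via S→b: +{b}
  S via S→c A: +{c}
  S via S→d B: +{d}
  FIRST(S)={b,c,d}  FIRST(A)={d}  FIRST(B)={d}
iter 2: done
  FIRST(S)={b,c,d}  FIRST(A)={d}  FIRST(B)={d}

FIRST(S) = ["b", "c", "d"]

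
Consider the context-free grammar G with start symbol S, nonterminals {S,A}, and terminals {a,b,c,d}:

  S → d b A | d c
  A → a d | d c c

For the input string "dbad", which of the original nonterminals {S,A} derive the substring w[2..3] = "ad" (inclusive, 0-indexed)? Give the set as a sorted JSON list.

Convert to CNF:
  S -> T1 T2 | T1 X5
  A -> T0 T1 | T1 X4
  T0 -> a
  T1 -> d
  T2 -> c
  T3 -> b
  X4 -> T2 T2
  X5 -> T3 A

CYK table (by increasing span), restricted to cells inside w[2..3]:
  cell(2,2) a: {T0}  orig:{}
  cell(3,3) d: {T1}  orig:{}
  cell(2,3) ad: {A}

Original NTs in T[2,3] deriving "ad": ["A"]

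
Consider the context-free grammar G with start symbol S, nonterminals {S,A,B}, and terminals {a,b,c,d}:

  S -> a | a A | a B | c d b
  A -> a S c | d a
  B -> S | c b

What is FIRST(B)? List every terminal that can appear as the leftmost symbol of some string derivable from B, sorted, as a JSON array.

Compute FIRST by fixpoint:
round 1:
  A via A→a S c: +{a}
  A via A→d a: +{d}
  B via B→c b: +{c}
  S via S→a: +{a}
  S via S→c d b: +{c}
  FIRST(S)={a,c}  FIRST(A)={a,d}  FIRST(B)={c}
round 2:
  B via B→S: +{a}
  FIRST(S)={a,c}  FIRST(A)={a,d}  FIRST(B)={a,c}
round 3: — fixpoint
  FIRST(S)={a,c}  FIRST(A)={a,d}  FIRST(B)={a,c}

FIRST(B) = ["a", "c"]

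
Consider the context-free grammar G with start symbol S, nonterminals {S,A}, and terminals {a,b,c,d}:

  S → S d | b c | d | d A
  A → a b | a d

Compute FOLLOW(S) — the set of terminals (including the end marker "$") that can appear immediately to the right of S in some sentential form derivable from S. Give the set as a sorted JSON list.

Compute FIRST by fixpoint:
round 1:
  A via A→a b: +{a}
  S via S→b c: +{b}
  S via S→d: +{d}
  FIRST[S]={b,d}  FIRST[A]={a}
round 2: done
  FIRST[S]={b,d}  FIRST[A]={a}

Compute FOLLOW by fixpoint:
initialize: $ ∈ FOLLOW(S)
pass 1:
  S→S d: FOLLOW(S) ⊇ FIRST(d) = {d}; new: +{d}
  S→d A: FOLLOW(A) ⊇ FOLLOW(S) ⊇ {$,d}; new: +{$,d}
  S: {$,d}  A: {$,d}
pass 2: (stable)
  S: {$,d}  A: {$,d}

FOLLOW(S) = ["$", "d"]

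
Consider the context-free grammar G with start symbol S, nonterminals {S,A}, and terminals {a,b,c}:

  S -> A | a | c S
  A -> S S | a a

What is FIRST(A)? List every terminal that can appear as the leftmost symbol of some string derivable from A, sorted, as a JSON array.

FIRST sets, iterate to fixpoint:
[1]
  A via A→a a: +{a}
  S via S→A: +{a}
  S via S→c S: +{c}
  S: {a,c}  A: {a}
[2]
  A via A→S S: +{c}
  S: {a,c}  A: {a,c}
[3] (stable)
  S: {a,c}  A: {a,c}

FIRST(A) = ["a", "c"]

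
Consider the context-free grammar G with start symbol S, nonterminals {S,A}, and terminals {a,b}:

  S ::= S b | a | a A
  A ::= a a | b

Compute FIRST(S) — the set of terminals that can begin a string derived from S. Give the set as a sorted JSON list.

Compute FIRST by fixpoint:
pass 1:
  A via A→a a: +{a}
  A via A→b: +{b}
  S via S→a: +{a}
  FIRST[S]={a}  FIRST[A]={a,b}
pass 2: (no change)
  FIRST[S]={a}  FIRST[A]={a,b}

FIRST(S) = ["a"]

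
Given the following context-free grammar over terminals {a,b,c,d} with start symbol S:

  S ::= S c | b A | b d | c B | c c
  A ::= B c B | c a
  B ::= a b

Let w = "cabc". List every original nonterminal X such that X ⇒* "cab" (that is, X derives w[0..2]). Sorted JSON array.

CNF form of G:
  S -> S T0 | T0 B | T0 T0 | T2 A | T2 T3
  A -> B X4 | T0 T1
  B -> T1 T2
  T0 -> c
  T1 -> a
  T2 -> b
  T3 -> d
  X4 -> T0 B

CYK table (by increasing span) (cells [i..j] with 0 ≤ i ≤ j ≤ 2 only):
  cell(0,0) c: {T0}  orig:{}
  cell(1,1) a: {T1}  orig:{}
  cell(2,2) b: {T2}  orig:{}
  cell(0,1) ca: {A}
  cell(1,2) ab: {B}
  cell(0,2) cab: {S,X4}  orig:{S}

Original NTs in T[0,2] deriving "cab": ["S"]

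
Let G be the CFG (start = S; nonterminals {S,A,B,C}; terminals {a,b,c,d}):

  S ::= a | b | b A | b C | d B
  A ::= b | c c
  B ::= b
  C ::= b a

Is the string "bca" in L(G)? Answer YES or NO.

Convert to CNF:
  S -> T1 A | T1 C | T3 B | a | b
  A -> T0 T0 | b
  B -> b
  C -> T1 T2
  T0 -> c
  T1 -> b
  T2 -> a
  T3 -> d

Fill CYK table bottom-up:
  cell(0,0) b: {A,B,S,T1}  orig:{A,B,S}
  cell(1,1) c: {T0}  orig:{}
  cell(2,2) a: {S,T2}  orig:{S}
  cell(0,1) bc: ∅
  cell(1,2) ca: ∅
  cell(0,2) bca: ∅

S ∉ T[0,2] ⇒ NO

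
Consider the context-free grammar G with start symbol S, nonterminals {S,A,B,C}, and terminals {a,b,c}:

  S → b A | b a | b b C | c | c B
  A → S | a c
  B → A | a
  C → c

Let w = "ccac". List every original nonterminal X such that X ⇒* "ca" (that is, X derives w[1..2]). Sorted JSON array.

CNF form of G:
  S -> T1 B | T2 A | T2 T0 | T2 X5 | c
  A -> T0 T1 | T1 B | T2 A | T2 T0 | T2 X3 | c
  B -> T0 T1 | T1 B | T2 A | T2 T0 | T2 X4 | a | c
  C -> c
  T0 -> a
  T1 -> c
  T2 -> b
  X3 -> T2 C
  X4 -> T2 C
  X5 -> T2 C

CYK table (by increasing span) — only the sub-triangle for w[1..2]:
  T[1,1] 'c' = {A,B,C,S,T1}  orig:{A,B,C,S}
  T[2,2] 'a' = {B,T0}  orig:{B}
  T[1,2] 'ca' = {A,B,S}

Original NTs in T[1,2] deriving "ca": ["A", "B", "S"]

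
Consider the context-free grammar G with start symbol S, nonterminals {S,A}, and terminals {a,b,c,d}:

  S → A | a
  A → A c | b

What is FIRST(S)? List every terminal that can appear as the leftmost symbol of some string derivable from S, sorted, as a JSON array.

FIRST iteration:
pass 1:
  A via A→b: +{b}
  S via S→A: +{b}
  S via S→a: +{a}
  FIRST[S]={a,b}  FIRST[A]={b}
pass 2: done
  FIRST[S]={a,b}  FIRST[A]={b}

FIRST(S) = ["a", "b"]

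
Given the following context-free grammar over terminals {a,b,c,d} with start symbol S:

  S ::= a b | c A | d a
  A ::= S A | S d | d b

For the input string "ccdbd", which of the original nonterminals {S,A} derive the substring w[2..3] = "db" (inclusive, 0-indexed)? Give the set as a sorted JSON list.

CNF form of G:
  S -> T0 T2 | T2 T1 | T3 A
  A -> S A | S T0 | T0 T1
  T0 -> d
  T1 -> b
  T2 -> a
  T3 -> c

CYK table (by increasing span), restricted to cells inside w[2..3]:
  T[2,2] 'd' = {T0}  orig:{}
  T[3,3] 'b' = {T1}  orig:{}
  T[2,3] 'db' = {A}

Original NTs in T[2,3] deriving "db": ["A"]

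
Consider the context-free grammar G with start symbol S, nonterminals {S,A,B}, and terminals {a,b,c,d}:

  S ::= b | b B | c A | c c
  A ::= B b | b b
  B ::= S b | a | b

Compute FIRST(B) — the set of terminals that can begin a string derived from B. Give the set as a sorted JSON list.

FIRST sets, iterate to fixpoint:
[1]
  A via A→b b: +{b}
  B via B→a: +{a}
  B via B→b: +{b}
  S via S→b: +{b}
  S via S→c A: +{c}
  FIRST[S]={b,c}  FIRST[A]={b}  FIRST[B]={a,b}
[2]
  A via A→B b: +{a}
  B via B→S b: +{c}
  FIRST[S]={b,c}  FIRST[A]={a,b}  FIRST[B]={a,b,c}
[3]
  A via A→B b: +{c}
  FIRST[S]={b,c}  FIRST[A]={a,b,c}  FIRST[B]={a,b,c}
[4] — fixpoint
  FIRST[S]={b,c}  FIRST[A]={a,b,c}  FIRST[B]={a,b,c}

FIRST(B) = ["a", "b", "c"]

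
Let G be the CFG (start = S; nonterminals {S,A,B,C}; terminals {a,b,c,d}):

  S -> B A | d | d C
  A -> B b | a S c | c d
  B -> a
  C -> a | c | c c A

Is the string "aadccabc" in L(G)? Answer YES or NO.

CNF form of G:
  S -> B A | T3 C | d
  A -> B T0 | T1 X4 | T2 T3
  B -> a
  C -> T2 X5 | a | c
  T0 -> b
  T1 -> a
  T2 -> c
  T3 -> d
  X4 -> S T2
  X5 -> T2 A

CYK table (by increasing span):
  cell(0,0) a: {B,C,T1}  orig:{B,C}
  cell(1,1) a: {B,C,T1}  orig:{B,C}
  cell(2,2) d: {S,T3}  orig:{S}
  cell(3,3) c: {C,T2}  orig:{C}
  cell(4,4) c: {C,T2}  orig:{C}
  cell(5,5) a: {B,C,T1}  orig:{B,C}
  cell(6,6) b: {T0}  orig:{}
  cell(7,7) c: {C,T2}  orig:{C}
  cell(0,1) aa: ∅
  cell(1,2) ad: ∅
  cell(2,3) dc: {S,X4}  orig:{S}
  cell(3,4) cc: ∅
  cell(4,5) ca: ∅
  cell(5,6) ab: {A}
  cell(6,7) bc: ∅
  cell(0,2) aad: ∅
  cell(1,3) adc: {A}
  cell(2,4) dcc: {X4}  orig:{}
  cell(3,5) cca: ∅
  cell(4,6) cab: {X5}  orig:{}
  cell(5,7) abc: ∅
  cell(0,3) aadc: {S}
  cell(1,4) adcc: {A}
  cell(2,5) dcca: ∅
  cell(3,6) ccab: {C}
  cell(4,7) cabc: ∅
  cell(0,4) aadcc: {S,X4}  orig:{S}
  cell(1,5) adcca: ∅
  cell(2,6) dccab: {S}
  cell(3,7) ccabc: ∅
  cell(0,5) aadcca: ∅
  cell(1,6) adccab: ∅
  cell(2,7) dccabc: {X4}  orig:{}
  cell(0,6) aadccab: ∅
  cell(1,7) adccabc: {A}
  cell(0,7) aadccabc: {S}

S ∈ T[0,7] ⇒ YES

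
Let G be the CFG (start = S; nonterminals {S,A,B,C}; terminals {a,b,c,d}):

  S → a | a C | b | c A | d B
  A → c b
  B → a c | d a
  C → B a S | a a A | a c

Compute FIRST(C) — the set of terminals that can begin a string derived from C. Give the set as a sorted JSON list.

FIRST sets, iterate to fixpoint:
iter 1:
  A via A→c b: +{c}
  B via B→a c: +{a}
  B via B→d a: +{d}
  C via C→B a S: +{a,d}
  S via S→a: +{a}
  S via S→b: +{b}
  S via S→c A: +{c}
  S via S→d B: +{d}
  S: {a,b,c,d}  A: {c}  B: {a,d}  C: {a,d}
iter 2: (no change)
  S: {a,b,c,d}  A: {c}  B: {a,d}  C: {a,d}

FIRST(C) = ["a", "d"]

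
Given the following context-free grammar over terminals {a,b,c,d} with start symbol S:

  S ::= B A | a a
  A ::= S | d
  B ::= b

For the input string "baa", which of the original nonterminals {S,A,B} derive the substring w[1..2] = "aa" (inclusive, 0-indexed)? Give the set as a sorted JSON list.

Convert to CNF:
  S -> B A | T0 T0
  A -> B A | T0 T0 | d
  B -> b
  T0 -> a

CYK table (by increasing span), restricted to cells inside w[1..2]:
  cell(1,1) a: {T0}  orig:{}
  cell(2,2) a: {T0}  orig:{}
  cell(1,2) aa: {A,S}

Original NTs in T[1,2] deriving "aa": ["A", "S"]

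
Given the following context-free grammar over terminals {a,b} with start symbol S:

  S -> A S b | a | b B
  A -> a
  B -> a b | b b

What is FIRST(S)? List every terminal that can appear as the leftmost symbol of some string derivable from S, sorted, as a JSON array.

FIRST iteration:
[1]
  A via A→a: +{a}
  B via B→a b: +{a}
  B via B→b b: +{b}
  S via S→A S b: +{a}
  S via S→b B: +{b}
  S: {a,b}  A: {a}  B: {a,b}
[2] — fixpoint
  S: {a,b}  A: {a}  B: {a,b}

FIRST(S) = ["a", "b"]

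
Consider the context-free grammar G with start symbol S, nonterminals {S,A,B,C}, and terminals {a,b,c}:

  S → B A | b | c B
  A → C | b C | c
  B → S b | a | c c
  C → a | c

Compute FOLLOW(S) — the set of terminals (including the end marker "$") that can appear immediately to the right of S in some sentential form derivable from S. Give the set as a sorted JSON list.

FIRST iteration:
round 1:
  A via A→b C: +{b}
  A via A→c: +{c}
  B via B→a: +{a}
  B via B→c c: +{c}
  C via C→a: +{a}
  C via C→c: +{c}
  S via S→B A: +{a,c}
  S via S→b: +{b}
  FIRST(S)={a,b,c}  FIRST(A)={b,c}  FIRST(B)={a,c}  FIRST(C)={a,c}
round 2:
  A via A→C: +{a}
  B via B→S b: +{b}
  FIRST(S)={a,b,c}  FIRST(A)={a,b,c}  FIRST(B)={a,b,c}  FIRST(C)={a,c}
round 3: done
  FIRST(S)={a,b,c}  FIRST(A)={a,b,c}  FIRST(B)={a,b,c}  FIRST(C)={a,c}

Compute FOLLOW by fixpoint:
FOLLOW(S) := {$}
round 1:
  B→S b: FOLLOW(S) ⊇ FIRST(b) = {b}; new: +{b}
  S→B A: FOLLOW(B) ⊇ FIRST(A) = {a,b,c}; new: +{a,b,c}
  S→B A: FOLLOW(A) ⊇ FOLLOW(S) ⊇ {$,b}; new: +{$,b}
  S→c B: FOLLOW(B) ⊇ FOLLOW(S) ⊇ {$,b}; new: +{$}
  FOLLOW[S]={$,b}  FOLLOW[A]={$,b}  FOLLOW[B]={$,a,b,c}  FOLLOW[C]={}
round 2:
  A→C: FOLLOW(C) ⊇ FOLLOW(A) ⊇ {$,b}; new: +{$,b}
  FOLLOW[S]={$,b}  FOLLOW[A]={$,b}  FOLLOW[B]={$,a,b,c}  FOLLOW[C]={$,b}
round 3: done
  FOLLOW[S]={$,b}  FOLLOW[A]={$,b}  FOLLOW[B]={$,a,b,c}  FOLLOW[C]={$,b}

FOLLOW(S) = ["$", "b"]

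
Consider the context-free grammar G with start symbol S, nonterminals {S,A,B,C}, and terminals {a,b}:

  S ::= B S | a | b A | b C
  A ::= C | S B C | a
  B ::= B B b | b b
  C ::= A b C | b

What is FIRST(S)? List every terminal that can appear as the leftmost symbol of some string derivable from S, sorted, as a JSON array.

Compute FIRST by fixpoint:
pass 1:
  A via A→a: +{a}
  B via B→b b: +{b}
  C via C→A b C: +{a}
  C via C→b: +{b}
  S via S→B S: +{b}
  S via S→a: +{a}
  S: {a,b}  A: {a}  B: {b}  C: {a,b}
pass 2:
  A via A→C: +{b}
  S: {a,b}  A: {a,b}  B: {b}  C: {a,b}
pass 3: — fixpoint
  S: {a,b}  A: {a,b}  B: {b}  C: {a,b}

FIRST(S) = ["a", "b"]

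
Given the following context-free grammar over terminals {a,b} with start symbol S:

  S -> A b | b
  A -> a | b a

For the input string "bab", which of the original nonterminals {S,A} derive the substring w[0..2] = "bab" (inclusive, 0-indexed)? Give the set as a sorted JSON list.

Convert to CNF:
  S -> A T0 | b
  A -> T0 T1 | a
  T0 -> b
  T1 -> a

CYK table (by increasing span) (cells [i..j] with 0 ≤ i ≤ j ≤ 2 only):
  cell(0,0) b: {S,T0}  orig:{S}
  cell(1,1) a: {A,T1}  orig:{A}
  cell(2,2) b: {S,T0}  orig:{S}
  cell(0,1) ba: {A}
  cell(1,2) ab: {S}
  cell(0,2) bab: {S}

Original NTs in T[0,2] deriving "bab": ["S"]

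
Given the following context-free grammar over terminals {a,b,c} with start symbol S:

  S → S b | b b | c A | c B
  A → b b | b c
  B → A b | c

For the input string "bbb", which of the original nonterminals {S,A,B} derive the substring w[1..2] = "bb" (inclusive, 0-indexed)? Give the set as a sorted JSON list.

Convert to CNF:
  S -> S T0 | T0 T0 | T1 A | T1 B
  A -> T0 T0 | T0 T1
  B -> A T0 | c
  T0 -> b
  T1 -> c

CYK fill — only the sub-triangle for w[1..2]:
  T[1,1] 'b' = {T0}  orig:{}
  T[2,2] 'b' = {T0}  orig:{}
  T[1,2] 'bb' = {A,S}

Original NTs in T[1,2] deriving "bb": ["A", "S"]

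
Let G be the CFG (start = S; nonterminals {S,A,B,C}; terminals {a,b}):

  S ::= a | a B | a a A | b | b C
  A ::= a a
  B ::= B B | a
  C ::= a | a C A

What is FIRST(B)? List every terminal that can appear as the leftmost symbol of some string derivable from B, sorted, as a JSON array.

FIRST sets, iterate to fixpoint:
[1]
  A via A→a a: +{a}
  B via B→a: +{a}
  C via C→a: +{a}
  S via S→a: +{a}
  S via S→b: +{b}
  S: {a,b}  A: {a}  B: {a}  C: {a}
[2] — fixpoint
  S: {a,b}  A: {a}  B: {a}  C: {a}

FIRST(B) = ["a"]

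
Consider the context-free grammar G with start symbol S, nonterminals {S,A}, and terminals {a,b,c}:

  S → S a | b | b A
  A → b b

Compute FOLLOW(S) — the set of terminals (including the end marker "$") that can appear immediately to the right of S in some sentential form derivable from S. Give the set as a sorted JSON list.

Compute FIRST by fixpoint:
pass 1:
  A via A→b b: +{b}
  S via S→b: +{b}
  FIRST[S]={b}  FIRST[A]={b}
pass 2: (stable)
  FIRST[S]={b}  FIRST[A]={b}

FOLLOW sets:
FOLLOW(S) := {$}
pass 1:
  S→S a: FOLLOW(S) ⊇ FIRST(a) = {a}; new: +{a}
  S→b A: FOLLOW(A) ⊇ FOLLOW(S) ⊇ {$,a}; new: +{$,a}
  FOLLOW(S)={$,a}  FOLLOW(A)={$,a}
pass 2: (no change)
  FOLLOW(S)={$,a}  FOLLOW(A)={$,a}

FOLLOW(S) = ["$", "a"]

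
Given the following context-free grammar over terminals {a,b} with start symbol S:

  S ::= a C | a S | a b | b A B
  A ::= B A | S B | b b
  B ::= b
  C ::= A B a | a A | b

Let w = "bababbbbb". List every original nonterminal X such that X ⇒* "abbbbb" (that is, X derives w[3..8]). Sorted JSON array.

CNF form of G:
  S -> T0 X3 | T1 C | T1 S | T1 T0
  A -> B A | S B | T0 T0
  B -> b
  C -> A X2 | T1 A | b
  T0 -> b
  T1 -> a
  X2 -> B T1
  X3 -> A B

Fill CYK table bottom-up (cells [i..j] with 3 ≤ i ≤ j ≤ 8 only):
  T[3,3] 'a' = {T1}  orig:{}
  T[4,4] 'b' = {B,C,T0}  orig:{B,C}
  T[5,5] 'b' = {B,C,T0}  orig:{B,C}
  T[6,6] 'b' = {B,C,T0}  orig:{B,C}
  T[7,7] 'b' = {B,C,T0}  orig:{B,C}
  T[8,8] 'b' = {B,C,T0}  orig:{B,C}
  T[3,4] 'ab' = {S}
  T[4,5] 'bb' = {A}
  T[5,6] 'bb' = {A}
  T[6,7] 'bb' = {A}
  T[7,8] 'bb' = {A}
  T[3,5] 'abb' = {A,C}
  T[4,6] 'bbb' = {A,X3}  orig:{A}
  T[5,7] 'bbb' = {A,X3}  orig:{A}
  T[6,8] 'bbb' = {A,X3}  orig:{A}
  T[3,6] 'abbb' = {C,X3}  orig:{C}
  T[4,7] 'bbbb' = {A,S,X3}  orig:{A,S}
  T[5,8] 'bbbb' = {A,S,X3}  orig:{A,S}
  T[3,7] 'abbbb' = {C,S}
  T[4,8] 'bbbbb' = {A,S,X3}  orig:{A,S}
  T[3,8] 'abbbbb' = {A,C,S}

Original NTs in T[3,8] deriving "abbbbb": ["A", "C", "S"]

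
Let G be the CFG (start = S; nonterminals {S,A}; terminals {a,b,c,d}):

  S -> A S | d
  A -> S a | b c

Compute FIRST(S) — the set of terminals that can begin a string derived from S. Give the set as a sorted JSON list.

FIRST sets, iterate to fixpoint:
[1]
  A via A→b c: +{b}
  S via S→A S: +{b}
  S via S→d: +{d}
  FIRST[S]={b,d}  FIRST[A]={b}
[2]
  A via A→S a: +{d}
  FIRST[S]={b,d}  FIRST[A]={b,d}
[3] (stable)
  FIRST[S]={b,d}  FIRST[A]={b,d}

FIRST(S) = ["b", "d"]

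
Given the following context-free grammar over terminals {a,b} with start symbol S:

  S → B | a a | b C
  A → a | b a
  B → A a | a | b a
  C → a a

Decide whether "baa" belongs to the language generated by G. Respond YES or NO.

CNF form of G:
  S -> A T1 | T0 C | T0 T1 | T1 T1 | a
  A -> T0 T1 | a
  B -> A T1 | T0 T1 | a
  C -> T1 T1
  T0 -> b
  T1 -> a

Fill CYK table bottom-up:
  cell(0,0) b: {T0}  orig:{}
  cell(1,1) a: {A,B,S,T1}  orig:{A,B,S}
  cell(2,2) a: {A,B,S,T1}  orig:{A,B,S}
  cell(0,1) ba: {A,B,S}
  cell(1,2) aa: {B,C,S}
  cell(0,2) baa: {B,S}

S ∈ T[0,2] ⇒ YES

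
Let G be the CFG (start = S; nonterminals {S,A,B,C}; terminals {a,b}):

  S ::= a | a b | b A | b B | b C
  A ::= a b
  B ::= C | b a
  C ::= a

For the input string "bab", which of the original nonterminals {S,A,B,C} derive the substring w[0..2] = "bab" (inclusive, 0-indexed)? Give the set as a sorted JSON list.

CNF form of G:
  S -> T0 T1 | T1 A | T1 B | T1 C | a
  A -> T0 T1
  B -> T1 T0 | a
  C -> a
  T0 -> a
  T1 -> b

Fill CYK table bottom-up, restricted to cells inside w[0..2]:
  [0..0]={T1}  "b"  orig:{}
  [1..1]={B,C,S,T0}  "a"  orig:{B,C,S}
  [2..2]={T1}  "b"  orig:{}
  [0..1]={B,S}  "ba"
  [1..2]={A,S}  "ab"
  [0..2]={S}  "bab"

Original NTs in T[0,2] deriving "bab": ["S"]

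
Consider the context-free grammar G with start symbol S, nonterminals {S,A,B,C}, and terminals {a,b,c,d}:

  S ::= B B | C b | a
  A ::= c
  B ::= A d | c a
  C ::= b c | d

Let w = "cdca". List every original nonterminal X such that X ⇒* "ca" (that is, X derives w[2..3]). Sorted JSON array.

Convert to CNF:
  S -> B B | C T3 | a
  A -> c
  B -> A T0 | T1 T2
  C -> T3 T1 | d
  T0 -> d
  T1 -> c
  T2 -> a
  T3 -> b

CYK fill — only the sub-triangle for w[2..3]:
  [2..2]={A,T1}  "c"  orig:{A}
  [3..3]={S,T2}  "a"  orig:{S}
  [2..3]={B}  "ca"

Original NTs in T[2,3] deriving "ca": ["B"]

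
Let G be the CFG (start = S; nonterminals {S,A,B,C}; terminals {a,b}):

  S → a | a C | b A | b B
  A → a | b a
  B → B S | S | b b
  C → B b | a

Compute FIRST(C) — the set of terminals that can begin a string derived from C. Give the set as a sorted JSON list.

FIRST sets, iterate to fixpoint:
[1]
  A via A→a: +{a}
  A via A→b a: +{b}
  B via B→b b: +{b}
  C via C→B b: +{b}
  C via C→a: +{a}
  S via S→a: +{a}
  S via S→b A: +{b}
  FIRST[S]={a,b}  FIRST[A]={a,b}  FIRST[B]={b}  FIRST[C]={a,b}
[2]
  B via B→S: +{a}
  FIRST[S]={a,b}  FIRST[A]={a,b}  FIRST[B]={a,b}  FIRST[C]={a,b}
[3] — fixpoint
  FIRST[S]={a,b}  FIRST[A]={a,b}  FIRST[B]={a,b}  FIRST[C]={a,b}

FIRST(C) = ["a", "b"]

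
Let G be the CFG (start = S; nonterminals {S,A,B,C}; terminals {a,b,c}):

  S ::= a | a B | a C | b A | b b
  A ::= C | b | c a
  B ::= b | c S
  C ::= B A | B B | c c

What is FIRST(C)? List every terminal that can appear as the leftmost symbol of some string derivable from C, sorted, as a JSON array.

FIRST sets, iterate to fixpoint:
pass 1:
  A via A→b: +{b}
  A via A→c a: +{c}
  B via B→b: +{b}
  B via B→c S: +{c}
  C via C→B A: +{b,c}
  S via S→a: +{a}
  S via S→b A: +{b}
  S: {a,b}  A: {b,c}  B: {b,c}  C: {b,c}
pass 2: (stable)
  S: {a,b}  A: {b,c}  B: {b,c}  C: {b,c}

FIRST(C) = ["b", "c"]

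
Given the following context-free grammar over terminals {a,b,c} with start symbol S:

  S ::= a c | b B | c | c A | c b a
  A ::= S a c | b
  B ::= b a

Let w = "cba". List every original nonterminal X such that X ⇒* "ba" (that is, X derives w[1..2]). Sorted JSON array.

Convert to CNF:
  S -> T0 T1 | T1 A | T1 X4 | T2 B | c
  A -> S X3 | b
  B -> T2 T0
  T0 -> a
  T1 -> c
  T2 -> b
  X3 -> T0 T1
  X4 -> T2 T0

Fill CYK table bottom-up — only the sub-triangle for w[1..2]:
  cell(1,1) b: {A,T2}  orig:{A}
  cell(2,2) a: {T0}  orig:{}
  cell(1,2) ba: {B,X4}  orig:{B}

Original NTs in T[1,2] deriving "ba": ["B"]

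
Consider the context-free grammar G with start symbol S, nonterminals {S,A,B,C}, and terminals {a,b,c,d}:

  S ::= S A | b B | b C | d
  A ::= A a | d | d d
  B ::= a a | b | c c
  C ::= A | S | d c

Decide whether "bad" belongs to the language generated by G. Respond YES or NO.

CNF form of G:
  S -> S A | T3 B | T3 C | d
  A -> A T0 | T1 T1 | d
  B -> T0 T0 | T2 T2 | b
  C -> A T0 | S A | T1 T1 | T1 T2 | T3 B | T3 C | d
  T0 -> a
  T1 -> d
  T2 -> c
  T3 -> b

CYK table (by increasing span):
  [0..0]={B,T3}  "b"  orig:{B}
  [1..1]={T0}  "a"  orig:{}
  [2..2]={A,C,S,T1}  "d"  orig:{A,C,S}
  [0..1]=∅  "ba"
  [1..2]=∅  "ad"
  [0..2]=∅  "bad"

S ∉ T[0,2] ⇒ NO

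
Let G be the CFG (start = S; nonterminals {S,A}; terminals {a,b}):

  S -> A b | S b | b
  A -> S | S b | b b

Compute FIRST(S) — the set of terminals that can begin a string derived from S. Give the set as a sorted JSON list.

FIRST iteration:
round 1:
  A via A→b b: +{b}
  S via S→A b: +{b}
  FIRST[S]={b}  FIRST[A]={b}
round 2: (stable)
  FIRST[S]={b}  FIRST[A]={b}

FIRST(S) = ["b"]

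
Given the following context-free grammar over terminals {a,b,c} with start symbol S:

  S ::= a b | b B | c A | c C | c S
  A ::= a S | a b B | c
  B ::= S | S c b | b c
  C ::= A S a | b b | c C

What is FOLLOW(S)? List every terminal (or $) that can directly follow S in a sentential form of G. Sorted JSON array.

Compute FIRST by fixpoint:
[1]
  A via A→a S: +{a}
  A via A→c: +{c}
  B via B→b c: +{b}
  C via C→A S a: +{a,c}
  C via C→b b: +{b}
  S via S→a b: +{a}
  S via S→b B: +{b}
  S via S→c A: +{c}
  FIRST(S)={a,b,c}  FIRST(A)={a,c}  FIRST(B)={b}  FIRST(C)={a,b,c}
[2]
  B via B→S: +{a,c}
  FIRST(S)={a,b,c}  FIRST(A)={a,c}  FIRST(B)={a,b,c}  FIRST(C)={a,b,c}
[3] (stable)
  FIRST(S)={a,b,c}  FIRST(A)={a,c}  FIRST(B)={a,b,c}  FIRST(C)={a,b,c}

Compute FOLLOW by fixpoint:
initialize: $ ∈ FOLLOW(S)
iter 1:
  B→S c b: FOLLOW(S) ⊇ FIRST(c) = {c}; new: +{c}
  C→A S a: FOLLOW(A) ⊇ FIRST(S) = {a,b,c}; new: +{a,b,c}
  C→A S a: FOLLOW(S) ⊇ FIRST(a) = {a}; new: +{a}
  S→b B: FOLLOW(B) ⊇ FOLLOW(S) ⊇ {$,a,c}; new: +{$,a,c}
  S→c A: FOLLOW(A) ⊇ FOLLOW(S) ⊇ {$,a,c}; new: +{$}
  S→c C: FOLLOW(C) ⊇ FOLLOW(S) ⊇ {$,a,c}; new: +{$,a,c}
  FOLLOW[S]={$,a,c}  FOLLOW[A]={$,a,b,c}  FOLLOW[B]={$,a,c}  FOLLOW[C]={$,a,c}
iter 2:
  A→a S: FOLLOW(S) ⊇ FOLLOW(A) ⊇ {$,a,b,c}; new: +{b}
  A→a b B: FOLLOW(B) ⊇ FOLLOW(A) ⊇ {$,a,b,c}; new: +{b}
  S→c C: FOLLOW(C) ⊇ FOLLOW(S) ⊇ {$,a,b,c}; new: +{b}
  FOLLOW[S]={$,a,b,c}  FOLLOW[A]={$,a,b,c}  FOLLOW[B]={$,a,b,c}  FOLLOW[C]={$,a,b,c}
iter 3: (stable)
  FOLLOW[S]={$,a,b,c}  FOLLOW[A]={$,a,b,c}  FOLLOW[B]={$,a,b,c}  FOLLOW[C]={$,a,b,c}

FOLLOW(S) = ["$", "a", "b", "c"]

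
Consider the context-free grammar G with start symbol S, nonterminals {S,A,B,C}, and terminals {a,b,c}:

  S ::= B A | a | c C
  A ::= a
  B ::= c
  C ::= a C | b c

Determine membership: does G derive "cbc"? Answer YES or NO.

CNF form of G:
  S -> B A | T2 C | a
  A -> a
  B -> c
  C -> T0 C | T1 T2
  T0 -> a
  T1 -> b
  T2 -> c

CYK fill:
  cell(0,0) c: {B,T2}  orig:{B}
  cell(1,1) b: {T1}  orig:{}
  cell(2,2) c: {B,T2}  orig:{B}
  cell(0,1) cb: ∅
  cell(1,2) bc: {C}
  cell(0,2) cbc: {S}

S ∈ T[0,2] ⇒ YES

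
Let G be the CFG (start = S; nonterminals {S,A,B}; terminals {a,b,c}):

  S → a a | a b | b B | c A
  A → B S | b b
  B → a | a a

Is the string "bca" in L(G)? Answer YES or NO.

Convert to CNF:
  S -> T0 B | T1 T0 | T1 T1 | T2 A
  A -> B S | T0 T0
  B -> T1 T1 | a
  T0 -> b
  T1 -> a
  T2 -> c

CYK fill:
  T[0,0] 'b' = {T0}  orig:{}
  T[1,1] 'c' = {T2}  orig:{}
  T[2,2] 'a' = {B,T1}  orig:{B}
  T[0,1] 'bc' = ∅
  T[1,2] 'ca' = ∅
  T[0,2] 'bca' = ∅

S ∉ T[0,2] ⇒ NO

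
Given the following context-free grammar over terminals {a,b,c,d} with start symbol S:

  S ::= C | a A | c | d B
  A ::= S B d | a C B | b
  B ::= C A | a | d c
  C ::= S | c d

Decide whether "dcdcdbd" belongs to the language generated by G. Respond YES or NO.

Convert to CNF:
  S -> T0 B | T1 A | T2 T0 | c
  A -> S X3 | T1 X4 | b
  B -> C A | T0 T2 | a
  C -> T0 B | T1 A | T2 T0 | c
  T0 -> d
  T1 -> a
  T2 -> c
  X3 -> B T0
  X4 -> C B

CYK fill:
  [0..0]={T0}  "d"  orig:{}
  [1..1]={C,S,T2}  "c"  orig:{C,S}
  [2..2]={T0}  "d"  orig:{}
  [3..3]={C,S,T2}  "c"  orig:{C,S}
  [4..4]={T0}  "d"  orig:{}
  [5..5]={A}  "b"
  [6..6]={T0}  "d"  orig:{}
  [0..1]={B}  "dc"
  [1..2]={C,S}  "cd"
  [2..3]={B}  "dc"
  [3..4]={C,S}  "cd"
  [4..5]=∅  "db"
  [5..6]=∅  "bd"
  [0..2]={X3}  "dcd"  orig:{}
  [1..3]={X4}  "cdc"  orig:{}
  [2..4]={X3}  "dcd"  orig:{}
  [3..5]={B}  "cdb"
  [4..6]=∅  "dbd"
  [0..3]=∅  "dcdc"
  [1..4]={A}  "cdcd"
  [2..5]={C,S}  "dcdb"
  [3..6]={X3}  "cdbd"  orig:{}
  [0..4]=∅  "dcdcd"
  [1..5]={X4}  "cdcdb"  orig:{}
  [2..6]=∅  "dcdbd"
  [0..5]=∅  "dcdcdb"
  [1..6]={A}  "cdcdbd"
  [0..6]=∅  "dcdcdbd"

S ∉ T[0,6] ⇒ NO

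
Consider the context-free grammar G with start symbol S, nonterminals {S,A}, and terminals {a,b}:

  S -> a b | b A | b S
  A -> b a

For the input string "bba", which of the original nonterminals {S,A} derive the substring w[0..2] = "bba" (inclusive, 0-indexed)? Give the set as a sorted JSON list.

Convert to CNF:
  S -> T0 A | T0 S | T1 T0
  A -> T0 T1
  T0 -> b
  T1 -> a

Fill CYK table bottom-up (cells [i..j] with 0 ≤ i ≤ j ≤ 2 only):
  cell(0,0) b: {T0}  orig:{}
  cell(1,1) b: {T0}  orig:{}
  cell(2,2) a: {T1}  orig:{}
  cell(0,1) bb: ∅
  cell(1,2) ba: {A}
  cell(0,2) bba: {S}

Original NTs in T[0,2] deriving "bba": ["S"]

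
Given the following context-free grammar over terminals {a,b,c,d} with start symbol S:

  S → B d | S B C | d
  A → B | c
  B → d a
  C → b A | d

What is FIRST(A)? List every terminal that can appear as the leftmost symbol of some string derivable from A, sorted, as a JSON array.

FIRST iteration:
iter 1:
  A via A→c: +{c}
  B via B→d a: +{d}
  C via C→b A: +{b}
  C via C→d: +{d}
  S via S→B d: +{d}
  FIRST(S)={d}  FIRST(A)={c}  FIRST(B)={d}  FIRST(C)={b,d}
iter 2:
  A via A→B: +{d}
  FIRST(S)={d}  FIRST(A)={c,d}  FIRST(B)={d}  FIRST(C)={b,d}
iter 3: (stable)
  FIRST(S)={d}  FIRST(A)={c,d}  FIRST(B)={d}  FIRST(C)={b,d}

FIRST(A) = ["c", "d"]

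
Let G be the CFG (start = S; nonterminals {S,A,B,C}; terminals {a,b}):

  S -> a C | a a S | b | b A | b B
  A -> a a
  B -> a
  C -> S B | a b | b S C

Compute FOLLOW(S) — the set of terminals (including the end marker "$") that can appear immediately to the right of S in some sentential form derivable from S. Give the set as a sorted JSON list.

FIRST iteration:
iter 1:
  A via A→a a: +{a}
  B via B→a: +{a}
  C via C→a b: +{a}
  C via C→b S C: +{b}
  S via S→a C: +{a}
  S via S→b: +{b}
  S: {a,b}  A: {a}  B: {a}  C: {a,b}
iter 2: — fixpoint
  S: {a,b}  A: {a}  B: {a}  C: {a,b}

Compute FOLLOW by fixpoint:
seed FOLLOW(S) with $
[1]
  C→S B: FOLLOW(S) ⊇ FIRST(B) = {a}; new: +{a}
  C→b S C: FOLLOW(S) ⊇ FIRST(C) = {a,b}; new: +{b}
  S→a C: FOLLOW(C) ⊇ FOLLOW(S) ⊇ {$,a,b}; new: +{$,a,b}
  S→b A: FOLLOW(A) ⊇ FOLLOW(S) ⊇ {$,a,b}; new: +{$,a,b}
  S→b B: FOLLOW(B) ⊇ FOLLOW(S) ⊇ {$,a,b}; new: +{$,a,b}
  S: {$,a,b}  A: {$,a,b}  B: {$,a,b}  C: {$,a,b}
[2] (no change)
  S: {$,a,b}  A: {$,a,b}  B: {$,a,b}  C: {$,a,b}

FOLLOW(S) = ["$", "a", "b"]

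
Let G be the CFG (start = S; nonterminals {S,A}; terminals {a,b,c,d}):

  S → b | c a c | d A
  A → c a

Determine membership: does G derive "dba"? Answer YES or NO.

Convert to CNF:
  S -> T0 X3 | T2 A | b
  A -> T0 T1
  T0 -> c
  T1 -> a
  T2 -> d
  X3 -> T1 T0

Fill CYK table bottom-up:
  [0..0]={T2}  "d"  orig:{}
  [1..1]={S}  "b"
  [2..2]={T1}  "a"  orig:{}
  [0..1]=∅  "db"
  [1..2]=∅  "ba"
  [0..2]=∅  "dba"

S ∉ T[0,2] ⇒ NO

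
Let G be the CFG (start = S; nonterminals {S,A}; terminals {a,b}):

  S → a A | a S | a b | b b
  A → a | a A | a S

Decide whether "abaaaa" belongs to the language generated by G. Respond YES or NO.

CNF form of G:
  S -> T0 A | T0 S | T0 T1 | T1 T1
  A -> T0 A | T0 S | a
  T0 -> a
  T1 -> b

CYK fill:
  T[0,0] 'a' = {A,T0}  orig:{A}
  T[1,1] 'b' = {T1}  orig:{}
  T[2,2] 'a' = {A,T0}  orig:{A}
  T[3,3] 'a' = {A,T0}  orig:{A}
  T[4,4] 'a' = {A,T0}  orig:{A}
  T[5,5] 'a' = {A,T0}  orig:{A}
  T[0,1] 'ab' = {S}
  T[1,2] 'ba' = ∅
  T[2,3] 'aa' = {A,S}
  T[3,4] 'aa' = {A,S}
  T[4,5] 'aa' = {A,S}
  T[0,2] 'aba' = ∅
  T[1,3] 'baa' = ∅
  T[2,4] 'aaa' = {A,S}
  T[3,5] 'aaa' = {A,S}
  T[0,3] 'abaa' = ∅
  T[1,4] 'baaa' = ∅
  T[2,5] 'aaaa' = {A,S}
  T[0,4] 'abaaa' = ∅
  T[1,5] 'baaaa' = ∅
  T[0,5] 'abaaaa' = ∅

S ∉ T[0,5] ⇒ NO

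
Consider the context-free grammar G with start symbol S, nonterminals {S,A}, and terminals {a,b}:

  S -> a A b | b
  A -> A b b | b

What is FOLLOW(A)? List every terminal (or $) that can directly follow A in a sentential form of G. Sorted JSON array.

FIRST sets, iterate to fixpoint:
[1]
  A via A→b: +{b}
  S via S→a A b: +{a}
  S via S→b: +{b}
  FIRST(S)={a,b}  FIRST(A)={b}
[2] (stable)
  FIRST(S)={a,b}  FIRST(A)={b}

Compute FOLLOW by fixpoint:
FOLLOW(S) := {$}
iter 1:
  A→A b b: FOLLOW(A) ⊇ FIRST(b) = {b}; new: +{b}
  FOLLOW(S)={$}  FOLLOW(A)={b}
iter 2: (no change)
  FOLLOW(S)={$}  FOLLOW(A)={b}

FOLLOW(A) = ["b"]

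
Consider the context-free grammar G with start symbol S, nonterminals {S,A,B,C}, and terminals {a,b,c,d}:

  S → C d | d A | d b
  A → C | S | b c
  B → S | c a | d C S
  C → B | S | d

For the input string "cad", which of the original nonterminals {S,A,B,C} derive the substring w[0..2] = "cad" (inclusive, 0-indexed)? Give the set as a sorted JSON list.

CNF form of G:
  S -> C T0 | T0 A | T0 T1
  A -> C T0 | T0 A | T0 T1 | T0 X4 | T1 T2 | T2 T3 | d
  B -> C T0 | T0 A | T0 T1 | T0 X5 | T2 T3
  C -> C T0 | T0 A | T0 T1 | T0 X6 | T2 T3 | d
  T0 -> d
  T1 -> b
  T2 -> c
  T3 -> a
  X4 -> C S
  X5 -> C S
  X6 -> C S

Fill CYK table bottom-up — only the sub-triangle for w[0..2]:
  [0..0]={T2}  "c"  orig:{}
  [1..1]={T3}  "a"  orig:{}
  [2..2]={A,C,T0}  "d"  orig:{A,C}
  [0..1]={A,B,C}  "ca"
  [1..2]=∅  "ad"
  [0..2]={A,B,C,S}  "cad"

Original NTs in T[0,2] deriving "cad": ["A", "B", "C", "S"]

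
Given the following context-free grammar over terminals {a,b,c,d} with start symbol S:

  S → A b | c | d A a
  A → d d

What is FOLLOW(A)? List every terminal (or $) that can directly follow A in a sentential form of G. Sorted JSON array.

FIRST iteration:
round 1:
  A via A→d d: +{d}
  S via S→A b: +{d}
  S via S→c: +{c}
  S: {c,d}  A: {d}
round 2: (stable)
  S: {c,d}  A: {d}

FOLLOW iteration:
seed FOLLOW(S) with $
round 1:
  S→A b: FOLLOW(A) ⊇ FIRST(b) = {b}; new: +{b}
  S→d A a: FOLLOW(A) ⊇ FIRST(a) = {a}; new: +{a}
  FOLLOW[S]={$}  FOLLOW[A]={a,b}
round 2: (no change)
  FOLLOW[S]={$}  FOLLOW[A]={a,b}

FOLLOW(A) = ["a", "b"]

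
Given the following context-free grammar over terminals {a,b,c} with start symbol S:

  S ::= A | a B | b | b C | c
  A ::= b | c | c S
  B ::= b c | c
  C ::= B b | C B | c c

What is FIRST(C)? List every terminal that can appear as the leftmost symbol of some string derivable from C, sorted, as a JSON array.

FIRST sets, iterate to fixpoint:
round 1:
  A via A→b: +{b}
  A via A→c: +{c}
  B via B→b c: +{b}
  B via B→c: +{c}
  C via C→B b: +{b,c}
  S via S→A: +{b,c}
  S via S→a B: +{a}
  S: {a,b,c}  A: {b,c}  B: {b,c}  C: {b,c}
round 2: — fixpoint
  S: {a,b,c}  A: {b,c}  B: {b,c}  C: {b,c}

FIRST(C) = ["b", "c"]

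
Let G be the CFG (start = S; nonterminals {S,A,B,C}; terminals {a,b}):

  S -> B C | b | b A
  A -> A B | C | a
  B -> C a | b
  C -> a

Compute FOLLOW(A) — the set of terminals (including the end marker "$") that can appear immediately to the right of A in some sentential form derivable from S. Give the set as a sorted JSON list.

FIRST sets, iterate to fixpoint:
[1]
  A via A→a: +{a}
  B via B→b: +{b}
  C via C→a: +{a}
  S via S→B C: +{b}
  FIRST(S)={b}  FIRST(A)={a}  FIRST(B)={b}  FIRST(C)={a}
[2]
  B via B→C a: +{a}
  S via S→B C: +{a}
  FIRST(S)={a,b}  FIRST(A)={a}  FIRST(B)={a,b}  FIRST(C)={a}
[3] done
  FIRST(S)={a,b}  FIRST(A)={a}  FIRST(B)={a,b}  FIRST(C)={a}

FOLLOW sets:
initialize: $ ∈ FOLLOW(S)
[1]
  A→A B: FOLLOW(A) ⊇ FIRST(B) = {a,b}; new: +{a,b}
  A→A B: FOLLOW(B) ⊇ FOLLOW(A) ⊇ {a,b}; new: +{a,b}
  A→C: FOLLOW(C) ⊇ FOLLOW(A) ⊇ {a,b}; new: +{a,b}
  S→B C: FOLLOW(C) ⊇ FOLLOW(S) ⊇ {$}; new: +{$}
  S→b A: FOLLOW(A) ⊇ FOLLOW(S) ⊇ {$}; new: +{$}
  FOLLOW[S]={$}  FOLLOW[A]={$,a,b}  FOLLOW[B]={a,b}  FOLLOW[C]={$,a,b}
[2]
  A→A B: FOLLOW(B) ⊇ FOLLOW(A) ⊇ {$,a,b}; new: +{$}
  FOLLOW[S]={$}  FOLLOW[A]={$,a,b}  FOLLOW[B]={$,a,b}  FOLLOW[C]={$,a,b}
[3] (no change)
  FOLLOW[S]={$}  FOLLOW[A]={$,a,b}  FOLLOW[B]={$,a,b}  FOLLOW[C]={$,a,b}

FOLLOW(A) = ["$", "a", "b"]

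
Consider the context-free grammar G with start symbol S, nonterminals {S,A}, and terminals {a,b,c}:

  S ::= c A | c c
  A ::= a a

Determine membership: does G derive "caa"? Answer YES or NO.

CNF form of G:
  S -> T1 A | T1 T1
  A -> T0 T0
  T0 -> a
  T1 -> c

Fill CYK table bottom-up:
  cell(0,0) c: {T1}  orig:{}
  cell(1,1) a: {T0}  orig:{}
  cell(2,2) a: {T0}  orig:{}
  cell(0,1) ca: ∅
  cell(1,2) aa: {A}
  cell(0,2) caa: {S}

S ∈ T[0,2] ⇒ YES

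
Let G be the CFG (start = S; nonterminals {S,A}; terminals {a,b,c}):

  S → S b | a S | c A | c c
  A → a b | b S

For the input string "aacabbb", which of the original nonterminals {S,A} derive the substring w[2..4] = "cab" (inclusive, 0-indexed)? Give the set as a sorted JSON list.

CNF form of G:
  S -> S T1 | T0 S | T2 A | T2 T2
  A -> T0 T1 | T1 S
  T0 -> a
  T1 -> b
  T2 -> c

CYK table (by increasing span) — only the sub-triangle for w[2..4]:
  cell(2,2) c: {T2}  orig:{}
  cell(3,3) a: {T0}  orig:{}
  cell(4,4) b: {T1}  orig:{}
  cell(2,3) ca: ∅
  cell(3,4) ab: {A}
  cell(2,4) cab: {S}

Original NTs in T[2,4] deriving "cab": ["S"]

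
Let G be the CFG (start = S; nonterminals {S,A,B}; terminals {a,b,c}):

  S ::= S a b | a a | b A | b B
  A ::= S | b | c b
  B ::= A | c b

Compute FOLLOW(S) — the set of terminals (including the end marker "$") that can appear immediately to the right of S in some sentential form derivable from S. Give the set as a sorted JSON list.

FIRST iteration:
pass 1:
  A via A→b: +{b}
  A via A→c b: +{c}
  B via B→A: +{b,c}
  S via S→a a: +{a}
  S via S→b A: +{b}
  S: {a,b}  A: {b,c}  B: {b,c}
pass 2:
  A via A→S: +{a}
  B via B→A: +{a}
  S: {a,b}  A: {a,b,c}  B: {a,b,c}
pass 3: done
  S: {a,b}  A: {a,b,c}  B: {a,b,c}

Compute FOLLOW by fixpoint:
initialize: $ ∈ FOLLOW(S)
round 1:
  S→S a b: FOLLOW(S) ⊇ FIRST(a) = {a}; new: +{a}
  S→b A: FOLLOW(A) ⊇ FOLLOW(S) ⊇ {$,a}; new: +{$,a}
  S→b B: FOLLOW(B) ⊇ FOLLOW(S) ⊇ {$,a}; new: +{$,a}
  FOLLOW(S)={$,a}  FOLLOW(A)={$,a}  FOLLOW(B)={$,a}
round 2: (stable)
  FOLLOW(S)={$,a}  FOLLOW(A)={$,a}  FOLLOW(B)={$,a}

FOLLOW(S) = ["$", "a"]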